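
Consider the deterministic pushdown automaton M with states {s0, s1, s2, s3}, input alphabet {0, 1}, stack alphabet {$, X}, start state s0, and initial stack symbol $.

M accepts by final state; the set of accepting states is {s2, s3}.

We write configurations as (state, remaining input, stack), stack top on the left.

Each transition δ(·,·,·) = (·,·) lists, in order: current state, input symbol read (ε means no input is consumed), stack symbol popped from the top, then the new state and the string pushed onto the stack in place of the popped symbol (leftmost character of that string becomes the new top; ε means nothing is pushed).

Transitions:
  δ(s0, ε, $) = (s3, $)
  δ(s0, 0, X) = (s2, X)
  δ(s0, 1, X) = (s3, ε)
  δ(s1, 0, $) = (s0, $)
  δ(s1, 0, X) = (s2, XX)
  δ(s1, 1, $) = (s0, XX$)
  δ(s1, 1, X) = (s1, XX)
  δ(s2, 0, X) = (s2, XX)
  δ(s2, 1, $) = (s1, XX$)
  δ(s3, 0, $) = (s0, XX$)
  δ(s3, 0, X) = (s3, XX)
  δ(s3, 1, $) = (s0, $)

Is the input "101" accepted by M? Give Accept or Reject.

(s0, 101, $) ⊢ (s3, 101, $) ⊢ (s0, 01, $) ⊢ (s3, 01, $) ⊢ (s0, 1, XX$) ⊢ (s3, ε, X$)
All input consumed; state s3 ∈ F.

Accept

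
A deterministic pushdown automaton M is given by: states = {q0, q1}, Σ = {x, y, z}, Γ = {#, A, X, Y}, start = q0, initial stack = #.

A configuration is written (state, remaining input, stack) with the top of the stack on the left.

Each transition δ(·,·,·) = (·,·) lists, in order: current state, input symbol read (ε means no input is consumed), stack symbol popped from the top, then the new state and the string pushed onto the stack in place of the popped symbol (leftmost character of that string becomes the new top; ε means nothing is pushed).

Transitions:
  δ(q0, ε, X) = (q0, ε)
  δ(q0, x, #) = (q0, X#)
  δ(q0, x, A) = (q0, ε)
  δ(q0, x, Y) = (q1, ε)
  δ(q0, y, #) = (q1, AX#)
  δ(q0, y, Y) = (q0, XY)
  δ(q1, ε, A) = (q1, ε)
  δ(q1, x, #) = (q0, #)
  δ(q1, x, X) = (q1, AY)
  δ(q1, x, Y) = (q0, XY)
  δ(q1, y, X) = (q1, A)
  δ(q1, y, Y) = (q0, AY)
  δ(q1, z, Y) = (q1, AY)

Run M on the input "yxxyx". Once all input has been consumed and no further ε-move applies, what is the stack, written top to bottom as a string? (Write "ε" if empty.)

#

(q0, yxxyx, #) ⊢ (q1, xxyx, AX#) ⊢ (q1, xxyx, X#) ⊢ (q1, xyx, AY#) ⊢ (q1, xyx, Y#) ⊢ (q0, yx, XY#) ⊢ (q0, yx, Y#) ⊢ (q0, x, XY#) ⊢ (q0, x, Y#) ⊢ (q1, ε, #)
All input consumed in state q1 with stack #.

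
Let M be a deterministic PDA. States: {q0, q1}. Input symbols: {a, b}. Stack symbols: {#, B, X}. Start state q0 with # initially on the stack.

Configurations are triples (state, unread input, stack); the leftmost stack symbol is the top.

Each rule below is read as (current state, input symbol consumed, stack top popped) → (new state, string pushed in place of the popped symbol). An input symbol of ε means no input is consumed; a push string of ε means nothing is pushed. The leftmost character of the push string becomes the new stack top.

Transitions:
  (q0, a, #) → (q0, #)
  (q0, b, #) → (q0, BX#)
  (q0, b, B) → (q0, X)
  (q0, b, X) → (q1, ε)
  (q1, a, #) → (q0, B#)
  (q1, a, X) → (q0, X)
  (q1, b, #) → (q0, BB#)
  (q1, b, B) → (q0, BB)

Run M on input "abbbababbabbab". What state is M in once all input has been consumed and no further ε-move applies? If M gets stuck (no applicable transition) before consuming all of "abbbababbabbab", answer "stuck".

(q0, abbbababbabbab, #)
  read a, top #: go to q0, push # → (q0, bbbababbabbab, #)
  read b, top #: go to q0, push BX# → (q0, bbababbabbab, BX#)
  read b, top B: go to q0, push X → (q0, bababbabbab, XX#)
  read b, top X: go to q1, push ε → (q1, ababbabbab, X#)
  read a, top X: go to q0, push X → (q0, babbabbab, X#)
  read b, top X: go to q1, push ε → (q1, abbabbab, #)
  read a, top #: go to q0, push B# → (q0, bbabbab, B#)
  read b, top B: go to q0, push X → (q0, babbab, X#)
  read b, top X: go to q1, push ε → (q1, abbab, #)
  read a, top #: go to q0, push B# → (q0, bbab, B#)
  read b, top B: go to q0, push X → (q0, bab, X#)
  read b, top X: go to q1, push ε → (q1, ab, #)
  read a, top #: go to q0, push B# → (q0, b, B#)
  read b, top B: go to q0, push X → (q0, ε, X#)
All input consumed; M is in state q0.

q0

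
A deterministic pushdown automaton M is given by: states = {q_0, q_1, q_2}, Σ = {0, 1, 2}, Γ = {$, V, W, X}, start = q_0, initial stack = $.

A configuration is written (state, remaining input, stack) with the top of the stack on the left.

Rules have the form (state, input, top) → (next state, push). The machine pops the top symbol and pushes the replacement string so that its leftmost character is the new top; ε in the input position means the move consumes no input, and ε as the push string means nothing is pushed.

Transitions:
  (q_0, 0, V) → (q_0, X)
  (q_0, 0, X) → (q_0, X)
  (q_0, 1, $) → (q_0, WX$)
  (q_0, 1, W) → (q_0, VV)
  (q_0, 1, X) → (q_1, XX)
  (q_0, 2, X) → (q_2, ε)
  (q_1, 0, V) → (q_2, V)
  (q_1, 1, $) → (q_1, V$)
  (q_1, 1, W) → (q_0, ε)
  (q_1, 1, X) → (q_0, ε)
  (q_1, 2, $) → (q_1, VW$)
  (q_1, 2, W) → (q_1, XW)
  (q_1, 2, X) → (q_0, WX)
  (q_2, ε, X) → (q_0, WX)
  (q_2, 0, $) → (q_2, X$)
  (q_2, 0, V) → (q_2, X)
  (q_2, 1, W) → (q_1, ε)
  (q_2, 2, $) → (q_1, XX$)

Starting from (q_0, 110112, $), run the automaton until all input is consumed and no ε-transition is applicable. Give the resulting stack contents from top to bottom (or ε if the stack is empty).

(q_0, 110112, $)
  read 1, top $: go to q_0, push WX$ → (q_0, 10112, WX$)
  read 1, top W: go to q_0, push VV → (q_0, 0112, VVX$)
  read 0, top V: go to q_0, push X → (q_0, 112, XVX$)
  read 1, top X: go to q_1, push XX → (q_1, 12, XXVX$)
  read 1, top X: go to q_0, push ε → (q_0, 2, XVX$)
  read 2, top X: go to q_2, push ε → (q_2, ε, VX$)
All input consumed in state q_2 with stack VX$.

VX$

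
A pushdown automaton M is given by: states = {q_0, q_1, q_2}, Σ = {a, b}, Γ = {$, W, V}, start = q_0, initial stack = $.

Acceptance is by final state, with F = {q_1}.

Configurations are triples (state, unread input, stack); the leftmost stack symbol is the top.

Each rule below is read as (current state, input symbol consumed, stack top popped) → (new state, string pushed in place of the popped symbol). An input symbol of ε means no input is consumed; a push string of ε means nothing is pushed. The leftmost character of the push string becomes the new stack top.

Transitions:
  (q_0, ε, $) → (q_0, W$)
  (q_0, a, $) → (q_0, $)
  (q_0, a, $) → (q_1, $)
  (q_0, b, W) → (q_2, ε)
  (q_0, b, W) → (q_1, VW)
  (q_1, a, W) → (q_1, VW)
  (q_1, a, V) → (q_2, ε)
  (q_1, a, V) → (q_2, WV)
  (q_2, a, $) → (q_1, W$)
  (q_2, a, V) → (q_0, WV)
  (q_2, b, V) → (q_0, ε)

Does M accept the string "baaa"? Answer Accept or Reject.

No computation consumes all input and reaches a final state.

Reject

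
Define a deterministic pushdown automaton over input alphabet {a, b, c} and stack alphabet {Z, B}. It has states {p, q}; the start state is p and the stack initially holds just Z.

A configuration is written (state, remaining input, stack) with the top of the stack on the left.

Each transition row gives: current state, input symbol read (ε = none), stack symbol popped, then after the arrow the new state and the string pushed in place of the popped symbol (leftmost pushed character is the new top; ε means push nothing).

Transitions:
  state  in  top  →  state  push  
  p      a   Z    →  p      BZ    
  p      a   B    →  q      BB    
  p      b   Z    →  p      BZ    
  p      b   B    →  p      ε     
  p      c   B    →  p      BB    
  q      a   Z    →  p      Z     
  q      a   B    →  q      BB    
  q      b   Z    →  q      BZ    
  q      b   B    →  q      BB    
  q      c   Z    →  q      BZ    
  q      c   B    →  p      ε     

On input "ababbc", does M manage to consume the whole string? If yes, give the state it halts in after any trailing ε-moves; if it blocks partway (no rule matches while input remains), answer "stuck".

(p, ababbc, Z)
  read a, top Z: go to p, push BZ → (p, babbc, BZ)
  read b, top B: go to p, push ε → (p, abbc, Z)
  read a, top Z: go to p, push BZ → (p, bbc, BZ)
  read b, top B: go to p, push ε → (p, bc, Z)
  read b, top Z: go to p, push BZ → (p, c, BZ)
  read c, top B: go to p, push BB → (p, ε, BBZ)
All input consumed; M is in state p.

p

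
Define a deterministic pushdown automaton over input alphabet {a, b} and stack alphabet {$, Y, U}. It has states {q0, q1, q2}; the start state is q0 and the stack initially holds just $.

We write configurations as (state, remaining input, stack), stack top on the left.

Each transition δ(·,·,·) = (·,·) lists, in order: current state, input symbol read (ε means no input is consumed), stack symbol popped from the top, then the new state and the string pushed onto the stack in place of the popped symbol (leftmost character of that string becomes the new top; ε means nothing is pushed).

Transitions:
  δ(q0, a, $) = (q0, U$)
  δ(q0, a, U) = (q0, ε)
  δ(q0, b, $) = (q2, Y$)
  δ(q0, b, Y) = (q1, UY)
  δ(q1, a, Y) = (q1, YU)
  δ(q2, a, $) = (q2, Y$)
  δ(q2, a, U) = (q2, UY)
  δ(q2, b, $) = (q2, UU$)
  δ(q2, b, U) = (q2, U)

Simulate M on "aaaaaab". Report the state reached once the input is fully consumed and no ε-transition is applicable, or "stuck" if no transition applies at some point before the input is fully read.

(q0, aaaaaab, $) ⊢ (q0, aaaaab, U$) ⊢ (q0, aaaab, $) ⊢ (q0, aaab, U$) ⊢ (q0, aab, $) ⊢ (q0, ab, U$) ⊢ (q0, b, $) ⊢ (q2, ε, Y$)
All input consumed; M is in state q2.

q2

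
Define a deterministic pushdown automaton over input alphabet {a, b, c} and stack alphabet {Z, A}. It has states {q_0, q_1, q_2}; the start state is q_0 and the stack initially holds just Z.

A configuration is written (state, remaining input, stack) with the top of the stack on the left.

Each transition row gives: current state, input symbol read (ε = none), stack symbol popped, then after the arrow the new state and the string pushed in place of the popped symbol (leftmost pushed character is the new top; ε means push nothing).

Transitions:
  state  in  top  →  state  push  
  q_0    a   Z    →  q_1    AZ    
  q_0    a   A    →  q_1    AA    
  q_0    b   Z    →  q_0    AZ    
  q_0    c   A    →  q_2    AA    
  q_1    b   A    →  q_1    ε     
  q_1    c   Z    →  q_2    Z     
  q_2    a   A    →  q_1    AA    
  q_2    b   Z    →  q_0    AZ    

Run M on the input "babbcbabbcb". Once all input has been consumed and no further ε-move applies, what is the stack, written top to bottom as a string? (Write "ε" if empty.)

(q_0, babbcbabbcb, Z) ⊢ (q_0, abbcbabbcb, AZ) ⊢ (q_1, bbcbabbcb, AAZ) ⊢ (q_1, bcbabbcb, AZ) ⊢ (q_1, cbabbcb, Z) ⊢ (q_2, babbcb, Z) ⊢ (q_0, abbcb, AZ) ⊢ (q_1, bbcb, AAZ) ⊢ (q_1, bcb, AZ) ⊢ (q_1, cb, Z) ⊢ (q_2, b, Z) ⊢ (q_0, ε, AZ)
All input consumed in state q_0 with stack AZ.

AZ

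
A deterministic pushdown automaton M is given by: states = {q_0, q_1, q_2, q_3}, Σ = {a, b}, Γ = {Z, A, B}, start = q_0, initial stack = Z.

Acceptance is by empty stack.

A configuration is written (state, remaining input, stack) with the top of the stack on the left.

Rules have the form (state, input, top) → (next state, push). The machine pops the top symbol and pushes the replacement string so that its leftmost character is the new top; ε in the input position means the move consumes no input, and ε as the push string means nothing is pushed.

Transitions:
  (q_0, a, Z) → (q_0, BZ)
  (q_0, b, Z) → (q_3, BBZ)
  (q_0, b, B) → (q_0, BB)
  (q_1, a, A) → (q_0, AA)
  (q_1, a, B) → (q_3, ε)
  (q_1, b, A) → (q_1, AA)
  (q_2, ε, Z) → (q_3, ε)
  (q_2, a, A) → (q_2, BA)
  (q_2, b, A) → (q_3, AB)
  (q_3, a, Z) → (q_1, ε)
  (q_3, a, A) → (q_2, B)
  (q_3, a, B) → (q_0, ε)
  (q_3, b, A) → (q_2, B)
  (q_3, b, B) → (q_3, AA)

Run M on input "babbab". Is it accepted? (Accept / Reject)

Reject

(q_0, babbab, Z) ⊢ (q_3, abbab, BBZ) ⊢ (q_0, bbab, BZ) ⊢ (q_0, bab, BBZ) ⊢ (q_0, ab, BBBZ)
No transition applies at (q_0, ab, BBBZ); input not fully consumed.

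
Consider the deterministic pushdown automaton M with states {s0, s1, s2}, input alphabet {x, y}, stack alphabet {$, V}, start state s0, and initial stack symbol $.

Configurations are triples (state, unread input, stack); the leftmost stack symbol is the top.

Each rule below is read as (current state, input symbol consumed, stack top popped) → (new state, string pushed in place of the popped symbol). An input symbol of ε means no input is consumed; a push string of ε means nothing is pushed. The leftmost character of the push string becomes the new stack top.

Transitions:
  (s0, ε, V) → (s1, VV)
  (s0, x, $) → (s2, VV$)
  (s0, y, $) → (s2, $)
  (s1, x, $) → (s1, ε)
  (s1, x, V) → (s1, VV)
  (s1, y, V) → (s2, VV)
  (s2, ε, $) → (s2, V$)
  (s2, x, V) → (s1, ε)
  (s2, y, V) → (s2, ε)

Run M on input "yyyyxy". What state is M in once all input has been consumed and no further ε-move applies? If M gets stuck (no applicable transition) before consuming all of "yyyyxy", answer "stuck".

(s0, yyyyxy, $)
  read y, top $: go to s2, push $ → (s2, yyyxy, $)
  ε-move, top $: go to s2, push V$ → (s2, yyyxy, V$)
  read y, top V: go to s2, push ε → (s2, yyxy, $)
  ε-move, top $: go to s2, push V$ → (s2, yyxy, V$)
  read y, top V: go to s2, push ε → (s2, yxy, $)
  ε-move, top $: go to s2, push V$ → (s2, yxy, V$)
  read y, top V: go to s2, push ε → (s2, xy, $)
  ε-move, top $: go to s2, push V$ → (s2, xy, V$)
  read x, top V: go to s1, push ε → (s1, y, $)
No transition for (s1, y, top $); M blocks with input y remaining.

stuck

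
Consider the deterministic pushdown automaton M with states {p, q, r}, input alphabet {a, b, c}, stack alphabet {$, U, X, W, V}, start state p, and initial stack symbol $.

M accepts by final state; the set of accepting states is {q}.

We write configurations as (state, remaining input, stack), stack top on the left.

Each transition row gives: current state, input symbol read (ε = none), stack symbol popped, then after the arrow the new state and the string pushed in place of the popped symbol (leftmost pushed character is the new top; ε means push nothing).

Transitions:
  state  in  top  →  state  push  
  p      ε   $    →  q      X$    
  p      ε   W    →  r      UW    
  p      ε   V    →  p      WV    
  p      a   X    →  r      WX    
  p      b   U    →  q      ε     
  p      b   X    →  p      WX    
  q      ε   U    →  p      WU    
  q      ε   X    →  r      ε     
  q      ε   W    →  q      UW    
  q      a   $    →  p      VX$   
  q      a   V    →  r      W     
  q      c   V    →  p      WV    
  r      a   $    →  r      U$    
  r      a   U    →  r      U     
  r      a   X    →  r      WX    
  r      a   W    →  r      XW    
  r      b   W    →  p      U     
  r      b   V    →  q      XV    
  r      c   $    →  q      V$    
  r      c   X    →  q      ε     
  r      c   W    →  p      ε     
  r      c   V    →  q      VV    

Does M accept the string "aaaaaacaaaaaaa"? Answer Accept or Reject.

(p, aaaaaacaaaaaaa, $)
  ε-move, top $: go to q, push X$ → (q, aaaaaacaaaaaaa, X$)
  ε-move, top X: go to r, push ε → (r, aaaaaacaaaaaaa, $)
  read a, top $: go to r, push U$ → (r, aaaaacaaaaaaa, U$)
  read a, top U: go to r, push U → (r, aaaacaaaaaaa, U$)
  read a, top U: go to r, push U → (r, aaacaaaaaaa, U$)
  read a, top U: go to r, push U → (r, aacaaaaaaa, U$)
  read a, top U: go to r, push U → (r, acaaaaaaa, U$)
  read a, top U: go to r, push U → (r, caaaaaaa, U$)
No transition applies at (r, caaaaaaa, U$); input not fully consumed.

Reject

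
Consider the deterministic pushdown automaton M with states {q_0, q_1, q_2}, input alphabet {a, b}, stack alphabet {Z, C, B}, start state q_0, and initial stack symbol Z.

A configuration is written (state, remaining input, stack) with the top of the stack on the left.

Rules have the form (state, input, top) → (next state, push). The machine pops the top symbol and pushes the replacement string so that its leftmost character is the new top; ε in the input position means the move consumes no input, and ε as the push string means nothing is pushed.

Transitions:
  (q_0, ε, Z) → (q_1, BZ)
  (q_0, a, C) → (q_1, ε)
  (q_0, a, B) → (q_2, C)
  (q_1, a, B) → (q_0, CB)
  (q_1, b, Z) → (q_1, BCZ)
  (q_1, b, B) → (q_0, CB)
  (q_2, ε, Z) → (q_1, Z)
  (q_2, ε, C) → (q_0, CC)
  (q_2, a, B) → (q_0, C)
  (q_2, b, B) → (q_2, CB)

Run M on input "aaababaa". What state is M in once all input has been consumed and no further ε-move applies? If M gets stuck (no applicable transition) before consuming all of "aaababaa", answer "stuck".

stuck

(q_0, aaababaa, Z)
  ε-move, top Z: go to q_1, push BZ → (q_1, aaababaa, BZ)
  read a, top B: go to q_0, push CB → (q_0, aababaa, CBZ)
  read a, top C: go to q_1, push ε → (q_1, ababaa, BZ)
  read a, top B: go to q_0, push CB → (q_0, babaa, CBZ)
No transition for (q_0, b, top C); M blocks with input babaa remaining.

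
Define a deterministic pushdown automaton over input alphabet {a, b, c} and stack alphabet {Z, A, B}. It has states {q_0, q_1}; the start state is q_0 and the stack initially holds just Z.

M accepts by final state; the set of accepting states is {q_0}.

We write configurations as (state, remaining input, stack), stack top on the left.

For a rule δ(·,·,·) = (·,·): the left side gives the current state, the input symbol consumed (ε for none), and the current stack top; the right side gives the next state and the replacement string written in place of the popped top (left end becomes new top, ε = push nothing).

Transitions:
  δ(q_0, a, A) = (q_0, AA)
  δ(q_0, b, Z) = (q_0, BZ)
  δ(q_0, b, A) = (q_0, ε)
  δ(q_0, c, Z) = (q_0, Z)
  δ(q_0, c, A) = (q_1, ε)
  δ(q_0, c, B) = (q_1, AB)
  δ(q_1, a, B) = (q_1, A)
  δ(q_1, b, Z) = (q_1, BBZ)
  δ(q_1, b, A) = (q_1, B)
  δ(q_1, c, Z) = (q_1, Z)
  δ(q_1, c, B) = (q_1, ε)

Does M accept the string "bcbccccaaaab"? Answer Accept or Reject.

(q_0, bcbccccaaaab, Z)
  read b, top Z: go to q_0, push BZ → (q_0, cbccccaaaab, BZ)
  read c, top B: go to q_1, push AB → (q_1, bccccaaaab, ABZ)
  read b, top A: go to q_1, push B → (q_1, ccccaaaab, BBZ)
  read c, top B: go to q_1, push ε → (q_1, cccaaaab, BZ)
  read c, top B: go to q_1, push ε → (q_1, ccaaaab, Z)
  read c, top Z: go to q_1, push Z → (q_1, caaaab, Z)
  read c, top Z: go to q_1, push Z → (q_1, aaaab, Z)
No transition applies at (q_1, aaaab, Z); input not fully consumed.

Reject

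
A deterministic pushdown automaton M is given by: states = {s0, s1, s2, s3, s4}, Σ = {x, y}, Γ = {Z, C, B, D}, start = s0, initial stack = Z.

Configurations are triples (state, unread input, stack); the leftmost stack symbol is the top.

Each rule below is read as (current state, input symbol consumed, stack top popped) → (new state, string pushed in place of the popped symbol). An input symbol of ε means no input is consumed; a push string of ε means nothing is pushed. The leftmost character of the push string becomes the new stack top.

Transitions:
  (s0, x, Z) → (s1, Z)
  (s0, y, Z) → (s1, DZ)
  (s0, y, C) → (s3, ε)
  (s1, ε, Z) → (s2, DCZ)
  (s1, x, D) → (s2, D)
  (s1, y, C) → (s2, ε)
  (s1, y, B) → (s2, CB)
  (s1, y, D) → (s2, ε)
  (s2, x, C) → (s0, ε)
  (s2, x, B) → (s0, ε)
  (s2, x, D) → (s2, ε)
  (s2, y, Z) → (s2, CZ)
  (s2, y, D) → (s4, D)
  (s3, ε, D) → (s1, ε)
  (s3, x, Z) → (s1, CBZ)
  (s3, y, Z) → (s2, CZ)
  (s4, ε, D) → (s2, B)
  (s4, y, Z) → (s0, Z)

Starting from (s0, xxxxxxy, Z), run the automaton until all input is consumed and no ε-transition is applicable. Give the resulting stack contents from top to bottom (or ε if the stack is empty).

(s0, xxxxxxy, Z)
  read x, top Z: go to s1, push Z → (s1, xxxxxy, Z)
  ε-move, top Z: go to s2, push DCZ → (s2, xxxxxy, DCZ)
  read x, top D: go to s2, push ε → (s2, xxxxy, CZ)
  read x, top C: go to s0, push ε → (s0, xxxy, Z)
  read x, top Z: go to s1, push Z → (s1, xxy, Z)
  ε-move, top Z: go to s2, push DCZ → (s2, xxy, DCZ)
  read x, top D: go to s2, push ε → (s2, xy, CZ)
  read x, top C: go to s0, push ε → (s0, y, Z)
  read y, top Z: go to s1, push DZ → (s1, ε, DZ)
All input consumed in state s1 with stack DZ.

DZ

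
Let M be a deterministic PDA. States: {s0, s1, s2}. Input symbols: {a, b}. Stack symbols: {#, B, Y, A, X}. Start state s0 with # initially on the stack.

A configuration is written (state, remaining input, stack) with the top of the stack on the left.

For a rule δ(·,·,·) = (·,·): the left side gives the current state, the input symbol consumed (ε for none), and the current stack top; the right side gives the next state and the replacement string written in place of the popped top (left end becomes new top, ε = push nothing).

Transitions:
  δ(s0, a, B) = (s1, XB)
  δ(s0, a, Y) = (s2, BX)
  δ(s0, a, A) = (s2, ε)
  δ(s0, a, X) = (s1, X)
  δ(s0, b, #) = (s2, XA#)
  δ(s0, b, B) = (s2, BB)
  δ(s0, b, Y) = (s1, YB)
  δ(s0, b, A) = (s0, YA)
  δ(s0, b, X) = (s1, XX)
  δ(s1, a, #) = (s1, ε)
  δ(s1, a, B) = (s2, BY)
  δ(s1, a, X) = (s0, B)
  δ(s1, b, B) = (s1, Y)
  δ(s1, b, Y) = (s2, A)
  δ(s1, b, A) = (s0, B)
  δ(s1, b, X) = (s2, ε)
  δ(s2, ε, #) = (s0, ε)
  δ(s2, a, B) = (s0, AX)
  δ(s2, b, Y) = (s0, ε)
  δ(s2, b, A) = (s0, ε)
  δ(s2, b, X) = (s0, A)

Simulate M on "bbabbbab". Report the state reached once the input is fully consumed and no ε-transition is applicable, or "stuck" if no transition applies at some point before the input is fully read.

(s0, bbabbbab, #)
  read b, top #: go to s2, push XA# → (s2, babbbab, XA#)
  read b, top X: go to s0, push A → (s0, abbbab, AA#)
  read a, top A: go to s2, push ε → (s2, bbbab, A#)
  read b, top A: go to s0, push ε → (s0, bbab, #)
  read b, top #: go to s2, push XA# → (s2, bab, XA#)
  read b, top X: go to s0, push A → (s0, ab, AA#)
  read a, top A: go to s2, push ε → (s2, b, A#)
  read b, top A: go to s0, push ε → (s0, ε, #)
All input consumed; M is in state s0.

s0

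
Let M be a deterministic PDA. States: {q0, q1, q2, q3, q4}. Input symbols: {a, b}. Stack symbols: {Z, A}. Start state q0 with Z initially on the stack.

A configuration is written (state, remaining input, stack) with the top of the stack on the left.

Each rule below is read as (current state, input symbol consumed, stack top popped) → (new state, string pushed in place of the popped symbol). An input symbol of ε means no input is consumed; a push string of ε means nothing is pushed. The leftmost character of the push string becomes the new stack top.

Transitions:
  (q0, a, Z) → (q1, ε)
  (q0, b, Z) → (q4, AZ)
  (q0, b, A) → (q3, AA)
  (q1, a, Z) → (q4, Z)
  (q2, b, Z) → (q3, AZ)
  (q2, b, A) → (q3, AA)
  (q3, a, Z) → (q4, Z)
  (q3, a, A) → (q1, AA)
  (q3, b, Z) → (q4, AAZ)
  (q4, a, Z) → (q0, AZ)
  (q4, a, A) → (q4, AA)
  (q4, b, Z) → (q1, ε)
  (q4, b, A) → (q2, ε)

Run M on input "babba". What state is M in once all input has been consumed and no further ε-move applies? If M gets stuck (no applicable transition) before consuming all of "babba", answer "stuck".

(q0, babba, Z) ⊢ (q4, abba, AZ) ⊢ (q4, bba, AAZ) ⊢ (q2, ba, AZ) ⊢ (q3, a, AAZ) ⊢ (q1, ε, AAAZ)
All input consumed; M is in state q1.

q1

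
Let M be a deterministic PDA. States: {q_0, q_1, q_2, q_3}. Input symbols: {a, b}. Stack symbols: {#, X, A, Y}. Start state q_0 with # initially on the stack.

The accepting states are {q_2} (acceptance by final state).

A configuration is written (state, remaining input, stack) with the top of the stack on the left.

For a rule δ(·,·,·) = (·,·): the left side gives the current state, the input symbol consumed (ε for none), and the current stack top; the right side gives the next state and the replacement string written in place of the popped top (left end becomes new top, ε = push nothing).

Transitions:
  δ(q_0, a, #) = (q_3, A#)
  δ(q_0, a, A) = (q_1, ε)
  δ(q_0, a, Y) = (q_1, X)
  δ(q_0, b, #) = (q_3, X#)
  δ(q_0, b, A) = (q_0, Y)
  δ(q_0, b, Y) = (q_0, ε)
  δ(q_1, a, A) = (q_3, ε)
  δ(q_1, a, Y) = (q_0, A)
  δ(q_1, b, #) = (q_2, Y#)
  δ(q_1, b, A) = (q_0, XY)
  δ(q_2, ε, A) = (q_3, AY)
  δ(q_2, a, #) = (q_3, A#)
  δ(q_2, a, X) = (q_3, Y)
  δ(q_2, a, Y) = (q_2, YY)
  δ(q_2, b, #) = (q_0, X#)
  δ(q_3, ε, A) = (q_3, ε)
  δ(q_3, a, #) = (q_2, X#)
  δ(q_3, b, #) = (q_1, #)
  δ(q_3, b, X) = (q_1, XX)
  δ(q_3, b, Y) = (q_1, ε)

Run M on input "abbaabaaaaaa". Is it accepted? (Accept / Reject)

(q_0, abbaabaaaaaa, #)
  read a, top #: go to q_3, push A# → (q_3, bbaabaaaaaa, A#)
  ε-move, top A: go to q_3, push ε → (q_3, bbaabaaaaaa, #)
  read b, top #: go to q_1, push # → (q_1, baabaaaaaa, #)
  read b, top #: go to q_2, push Y# → (q_2, aabaaaaaa, Y#)
  read a, top Y: go to q_2, push YY → (q_2, abaaaaaa, YY#)
  read a, top Y: go to q_2, push YY → (q_2, baaaaaa, YYY#)
No transition applies at (q_2, baaaaaa, YYY#); input not fully consumed.

Reject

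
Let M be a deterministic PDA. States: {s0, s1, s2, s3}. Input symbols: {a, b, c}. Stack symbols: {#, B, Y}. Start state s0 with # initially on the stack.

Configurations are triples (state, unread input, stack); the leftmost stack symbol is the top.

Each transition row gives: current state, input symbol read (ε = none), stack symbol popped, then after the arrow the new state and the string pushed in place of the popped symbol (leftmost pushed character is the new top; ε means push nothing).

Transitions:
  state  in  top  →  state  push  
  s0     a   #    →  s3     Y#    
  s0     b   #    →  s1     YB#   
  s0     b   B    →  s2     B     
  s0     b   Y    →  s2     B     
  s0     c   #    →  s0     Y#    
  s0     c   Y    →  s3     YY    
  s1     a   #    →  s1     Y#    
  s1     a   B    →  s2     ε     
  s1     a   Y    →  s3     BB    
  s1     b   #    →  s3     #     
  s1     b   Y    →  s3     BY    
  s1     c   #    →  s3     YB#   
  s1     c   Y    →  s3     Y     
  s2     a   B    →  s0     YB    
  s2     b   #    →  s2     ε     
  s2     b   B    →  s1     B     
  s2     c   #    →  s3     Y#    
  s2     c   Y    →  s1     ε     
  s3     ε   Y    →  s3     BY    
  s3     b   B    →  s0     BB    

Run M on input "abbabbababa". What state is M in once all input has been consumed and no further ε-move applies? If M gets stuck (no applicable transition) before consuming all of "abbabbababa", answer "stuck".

(s0, abbabbababa, #)
  read a, top #: go to s3, push Y# → (s3, bbabbababa, Y#)
  ε-move, top Y: go to s3, push BY → (s3, bbabbababa, BY#)
  read b, top B: go to s0, push BB → (s0, babbababa, BBY#)
  read b, top B: go to s2, push B → (s2, abbababa, BBY#)
  read a, top B: go to s0, push YB → (s0, bbababa, YBBY#)
  read b, top Y: go to s2, push B → (s2, bababa, BBBY#)
  read b, top B: go to s1, push B → (s1, ababa, BBBY#)
  read a, top B: go to s2, push ε → (s2, baba, BBY#)
  read b, top B: go to s1, push B → (s1, aba, BBY#)
  read a, top B: go to s2, push ε → (s2, ba, BY#)
  read b, top B: go to s1, push B → (s1, a, BY#)
  read a, top B: go to s2, push ε → (s2, ε, Y#)
All input consumed; M is in state s2.

s2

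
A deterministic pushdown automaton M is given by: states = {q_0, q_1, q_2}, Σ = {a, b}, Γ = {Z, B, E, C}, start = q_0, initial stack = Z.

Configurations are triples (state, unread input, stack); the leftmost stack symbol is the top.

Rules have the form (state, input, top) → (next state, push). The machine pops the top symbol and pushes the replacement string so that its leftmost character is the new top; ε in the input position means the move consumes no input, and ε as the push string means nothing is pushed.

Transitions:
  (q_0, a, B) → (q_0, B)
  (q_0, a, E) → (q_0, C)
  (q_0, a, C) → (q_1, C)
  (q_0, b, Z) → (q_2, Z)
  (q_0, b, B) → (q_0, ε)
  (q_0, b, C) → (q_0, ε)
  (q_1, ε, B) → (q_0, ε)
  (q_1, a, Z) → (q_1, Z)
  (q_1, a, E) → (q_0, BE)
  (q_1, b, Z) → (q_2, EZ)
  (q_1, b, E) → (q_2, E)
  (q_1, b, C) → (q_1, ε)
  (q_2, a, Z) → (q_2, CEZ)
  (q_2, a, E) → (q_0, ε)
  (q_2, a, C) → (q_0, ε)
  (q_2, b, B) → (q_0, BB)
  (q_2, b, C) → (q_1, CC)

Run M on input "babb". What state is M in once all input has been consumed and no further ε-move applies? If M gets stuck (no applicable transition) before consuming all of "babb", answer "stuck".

q_1

(q_0, babb, Z)
  read b, top Z: go to q_2, push Z → (q_2, abb, Z)
  read a, top Z: go to q_2, push CEZ → (q_2, bb, CEZ)
  read b, top C: go to q_1, push CC → (q_1, b, CCEZ)
  read b, top C: go to q_1, push ε → (q_1, ε, CEZ)
All input consumed; M is in state q_1.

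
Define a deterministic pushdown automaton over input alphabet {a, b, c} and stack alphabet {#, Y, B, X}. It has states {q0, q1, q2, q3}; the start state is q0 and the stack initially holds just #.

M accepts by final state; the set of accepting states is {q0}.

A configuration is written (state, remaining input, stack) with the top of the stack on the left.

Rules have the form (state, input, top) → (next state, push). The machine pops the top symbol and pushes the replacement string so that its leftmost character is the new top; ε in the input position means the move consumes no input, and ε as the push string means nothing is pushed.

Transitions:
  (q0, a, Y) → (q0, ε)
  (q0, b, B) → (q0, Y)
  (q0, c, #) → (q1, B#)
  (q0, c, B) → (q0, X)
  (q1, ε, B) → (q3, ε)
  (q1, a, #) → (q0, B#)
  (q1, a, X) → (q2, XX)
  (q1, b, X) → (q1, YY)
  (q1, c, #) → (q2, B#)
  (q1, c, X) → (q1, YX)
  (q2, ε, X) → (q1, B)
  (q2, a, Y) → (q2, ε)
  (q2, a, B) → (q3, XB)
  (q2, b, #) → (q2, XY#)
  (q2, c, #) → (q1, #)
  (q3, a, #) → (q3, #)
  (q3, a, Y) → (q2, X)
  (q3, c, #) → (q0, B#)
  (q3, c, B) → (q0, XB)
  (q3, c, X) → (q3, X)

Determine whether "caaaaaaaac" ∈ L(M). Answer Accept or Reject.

(q0, caaaaaaaac, #) ⊢ (q1, aaaaaaaac, B#) ⊢ (q3, aaaaaaaac, #) ⊢ (q3, aaaaaaac, #) ⊢ (q3, aaaaaac, #) ⊢ (q3, aaaaac, #) ⊢ (q3, aaaac, #) ⊢ (q3, aaac, #) ⊢ (q3, aac, #) ⊢ (q3, ac, #) ⊢ (q3, c, #) ⊢ (q0, ε, B#)
All input consumed; state q0 ∈ F.

Accept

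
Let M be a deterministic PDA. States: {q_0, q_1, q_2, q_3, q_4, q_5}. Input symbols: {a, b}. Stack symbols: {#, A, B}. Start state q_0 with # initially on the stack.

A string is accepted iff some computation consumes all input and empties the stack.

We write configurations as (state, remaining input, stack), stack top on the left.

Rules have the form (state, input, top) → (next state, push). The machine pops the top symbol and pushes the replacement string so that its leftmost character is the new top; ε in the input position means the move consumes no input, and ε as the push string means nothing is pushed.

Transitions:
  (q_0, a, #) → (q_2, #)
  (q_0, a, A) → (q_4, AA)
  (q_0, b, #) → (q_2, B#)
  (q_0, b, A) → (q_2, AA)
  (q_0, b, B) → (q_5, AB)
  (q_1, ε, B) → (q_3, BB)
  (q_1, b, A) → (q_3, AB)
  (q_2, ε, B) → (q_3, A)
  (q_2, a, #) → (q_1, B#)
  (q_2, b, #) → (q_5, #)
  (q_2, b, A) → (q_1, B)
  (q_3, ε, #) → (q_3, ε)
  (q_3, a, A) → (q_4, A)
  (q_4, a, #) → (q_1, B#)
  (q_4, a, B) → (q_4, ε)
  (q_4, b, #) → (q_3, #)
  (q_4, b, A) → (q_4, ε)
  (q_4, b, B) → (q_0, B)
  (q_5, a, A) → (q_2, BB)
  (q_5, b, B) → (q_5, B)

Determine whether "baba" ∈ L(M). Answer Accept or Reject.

(q_0, baba, #)
  read b, top #: go to q_2, push B# → (q_2, aba, B#)
  ε-move, top B: go to q_3, push A → (q_3, aba, A#)
  read a, top A: go to q_4, push A → (q_4, ba, A#)
  read b, top A: go to q_4, push ε → (q_4, a, #)
  read a, top #: go to q_1, push B# → (q_1, ε, B#)
  ε-move, top B: go to q_3, push BB → (q_3, ε, BB#)
All input consumed; stack is BB#, not empty, and no further ε-move applies.

Reject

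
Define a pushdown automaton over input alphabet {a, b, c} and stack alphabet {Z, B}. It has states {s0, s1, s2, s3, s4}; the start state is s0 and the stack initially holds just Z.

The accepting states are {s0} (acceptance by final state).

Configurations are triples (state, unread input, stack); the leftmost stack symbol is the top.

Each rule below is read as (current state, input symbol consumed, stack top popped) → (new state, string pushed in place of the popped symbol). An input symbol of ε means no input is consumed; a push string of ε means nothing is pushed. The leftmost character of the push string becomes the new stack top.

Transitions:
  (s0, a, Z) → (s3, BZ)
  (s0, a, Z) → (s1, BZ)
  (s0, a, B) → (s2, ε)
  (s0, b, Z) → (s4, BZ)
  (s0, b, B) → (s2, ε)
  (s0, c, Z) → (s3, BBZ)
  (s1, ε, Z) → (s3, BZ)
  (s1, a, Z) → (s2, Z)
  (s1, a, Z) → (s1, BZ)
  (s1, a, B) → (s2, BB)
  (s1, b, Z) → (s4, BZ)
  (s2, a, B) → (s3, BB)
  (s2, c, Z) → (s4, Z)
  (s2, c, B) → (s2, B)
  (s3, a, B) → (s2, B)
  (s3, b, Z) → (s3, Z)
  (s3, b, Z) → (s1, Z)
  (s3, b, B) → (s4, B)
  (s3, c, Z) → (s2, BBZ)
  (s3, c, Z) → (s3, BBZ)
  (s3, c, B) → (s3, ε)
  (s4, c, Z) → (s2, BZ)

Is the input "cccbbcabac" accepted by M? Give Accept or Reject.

No computation consumes all input and reaches a final state.

Reject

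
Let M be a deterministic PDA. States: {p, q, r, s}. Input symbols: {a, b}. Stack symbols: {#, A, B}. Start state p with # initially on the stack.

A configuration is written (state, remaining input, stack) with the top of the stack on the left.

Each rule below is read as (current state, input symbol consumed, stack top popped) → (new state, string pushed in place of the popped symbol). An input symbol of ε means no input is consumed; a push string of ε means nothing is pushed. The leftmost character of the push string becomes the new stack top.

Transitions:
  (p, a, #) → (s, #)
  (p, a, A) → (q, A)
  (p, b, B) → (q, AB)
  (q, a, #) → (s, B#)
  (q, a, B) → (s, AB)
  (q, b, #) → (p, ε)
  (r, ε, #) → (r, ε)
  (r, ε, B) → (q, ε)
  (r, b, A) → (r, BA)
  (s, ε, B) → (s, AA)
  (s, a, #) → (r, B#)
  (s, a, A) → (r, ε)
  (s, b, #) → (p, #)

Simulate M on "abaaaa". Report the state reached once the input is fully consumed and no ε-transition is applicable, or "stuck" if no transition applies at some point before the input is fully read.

r

(p, abaaaa, #) ⊢ (s, baaaa, #) ⊢ (p, aaaa, #) ⊢ (s, aaa, #) ⊢ (r, aa, B#) ⊢ (q, aa, #) ⊢ (s, a, B#) ⊢ (s, a, AA#) ⊢ (r, ε, A#)
All input consumed; M is in state r.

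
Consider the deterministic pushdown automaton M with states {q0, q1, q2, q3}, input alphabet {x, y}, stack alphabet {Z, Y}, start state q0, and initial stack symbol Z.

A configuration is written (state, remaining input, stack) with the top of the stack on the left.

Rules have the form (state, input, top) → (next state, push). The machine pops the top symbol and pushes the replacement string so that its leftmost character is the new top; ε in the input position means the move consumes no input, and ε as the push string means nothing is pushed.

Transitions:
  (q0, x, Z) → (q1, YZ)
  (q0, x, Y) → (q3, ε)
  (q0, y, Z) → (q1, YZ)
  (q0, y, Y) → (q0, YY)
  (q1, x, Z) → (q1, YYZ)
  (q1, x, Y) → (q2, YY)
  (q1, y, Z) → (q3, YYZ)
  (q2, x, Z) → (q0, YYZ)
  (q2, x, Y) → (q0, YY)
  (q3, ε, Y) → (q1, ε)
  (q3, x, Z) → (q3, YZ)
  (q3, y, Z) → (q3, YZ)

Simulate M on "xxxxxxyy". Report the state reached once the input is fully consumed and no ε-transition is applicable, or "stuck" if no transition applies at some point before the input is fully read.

(q0, xxxxxxyy, Z)
  read x, top Z: go to q1, push YZ → (q1, xxxxxyy, YZ)
  read x, top Y: go to q2, push YY → (q2, xxxxyy, YYZ)
  read x, top Y: go to q0, push YY → (q0, xxxyy, YYYZ)
  read x, top Y: go to q3, push ε → (q3, xxyy, YYZ)
  ε-move, top Y: go to q1, push ε → (q1, xxyy, YZ)
  read x, top Y: go to q2, push YY → (q2, xyy, YYZ)
  read x, top Y: go to q0, push YY → (q0, yy, YYYZ)
  read y, top Y: go to q0, push YY → (q0, y, YYYYZ)
  read y, top Y: go to q0, push YY → (q0, ε, YYYYYZ)
All input consumed; M is in state q0.

q0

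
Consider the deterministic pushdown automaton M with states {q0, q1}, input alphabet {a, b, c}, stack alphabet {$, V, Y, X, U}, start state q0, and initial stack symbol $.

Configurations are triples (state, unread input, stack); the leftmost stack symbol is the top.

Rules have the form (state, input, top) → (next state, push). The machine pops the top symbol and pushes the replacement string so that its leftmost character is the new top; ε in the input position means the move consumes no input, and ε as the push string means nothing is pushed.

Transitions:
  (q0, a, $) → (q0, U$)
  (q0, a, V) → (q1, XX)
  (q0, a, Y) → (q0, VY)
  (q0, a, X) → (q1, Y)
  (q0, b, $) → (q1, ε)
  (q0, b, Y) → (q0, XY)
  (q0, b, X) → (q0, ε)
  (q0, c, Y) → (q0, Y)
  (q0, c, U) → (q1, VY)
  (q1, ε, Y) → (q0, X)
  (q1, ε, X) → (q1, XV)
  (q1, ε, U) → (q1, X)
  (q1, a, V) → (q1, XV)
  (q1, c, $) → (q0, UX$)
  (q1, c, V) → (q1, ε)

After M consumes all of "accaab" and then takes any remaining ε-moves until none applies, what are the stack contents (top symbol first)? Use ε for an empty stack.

$

(q0, accaab, $)
  read a, top $: go to q0, push U$ → (q0, ccaab, U$)
  read c, top U: go to q1, push VY → (q1, caab, VY$)
  read c, top V: go to q1, push ε → (q1, aab, Y$)
  ε-move, top Y: go to q0, push X → (q0, aab, X$)
  read a, top X: go to q1, push Y → (q1, ab, Y$)
  ε-move, top Y: go to q0, push X → (q0, ab, X$)
  read a, top X: go to q1, push Y → (q1, b, Y$)
  ε-move, top Y: go to q0, push X → (q0, b, X$)
  read b, top X: go to q0, push ε → (q0, ε, $)
All input consumed in state q0 with stack $.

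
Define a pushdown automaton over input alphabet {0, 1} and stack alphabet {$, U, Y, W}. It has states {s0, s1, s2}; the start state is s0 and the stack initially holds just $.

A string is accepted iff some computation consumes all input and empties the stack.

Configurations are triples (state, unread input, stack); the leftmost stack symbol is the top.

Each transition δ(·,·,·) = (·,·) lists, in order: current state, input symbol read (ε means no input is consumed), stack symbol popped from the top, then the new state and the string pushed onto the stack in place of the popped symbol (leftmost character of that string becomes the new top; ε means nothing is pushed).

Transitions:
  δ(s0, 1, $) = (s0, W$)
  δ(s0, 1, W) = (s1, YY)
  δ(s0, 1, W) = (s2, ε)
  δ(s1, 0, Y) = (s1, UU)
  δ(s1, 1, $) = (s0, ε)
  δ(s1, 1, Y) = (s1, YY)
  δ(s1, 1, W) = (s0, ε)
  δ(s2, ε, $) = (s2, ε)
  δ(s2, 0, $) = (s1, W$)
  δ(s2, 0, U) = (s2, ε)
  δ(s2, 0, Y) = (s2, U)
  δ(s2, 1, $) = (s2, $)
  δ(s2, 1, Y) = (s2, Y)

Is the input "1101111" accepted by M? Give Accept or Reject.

One accepting computation: (s0, 1101111, $) ⊢ (s0, 101111, W$) ⊢ (s2, 01111, $) ⊢ (s1, 1111, W$) ⊢ (s0, 111, $) ⊢ (s0, 11, W$) ⊢ (s2, 1, $) ⊢ (s2, ε, $) ⊢ (s2, ε, ε)
All input consumed and the stack is empty.

Accept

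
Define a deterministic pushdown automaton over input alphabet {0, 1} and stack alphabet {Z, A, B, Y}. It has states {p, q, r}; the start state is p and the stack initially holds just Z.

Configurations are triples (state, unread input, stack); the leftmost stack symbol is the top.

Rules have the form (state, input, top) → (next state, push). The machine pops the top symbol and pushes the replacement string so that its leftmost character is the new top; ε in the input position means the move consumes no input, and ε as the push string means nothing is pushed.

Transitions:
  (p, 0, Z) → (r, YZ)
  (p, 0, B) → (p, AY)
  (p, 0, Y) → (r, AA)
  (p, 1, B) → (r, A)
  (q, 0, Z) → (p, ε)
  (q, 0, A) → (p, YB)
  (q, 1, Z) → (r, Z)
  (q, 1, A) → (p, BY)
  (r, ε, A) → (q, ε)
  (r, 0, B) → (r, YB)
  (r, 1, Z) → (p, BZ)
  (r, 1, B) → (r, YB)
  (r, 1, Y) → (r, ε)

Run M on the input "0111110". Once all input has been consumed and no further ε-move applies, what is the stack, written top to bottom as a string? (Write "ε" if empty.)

AYZ

(p, 0111110, Z) ⊢ (r, 111110, YZ) ⊢ (r, 11110, Z) ⊢ (p, 1110, BZ) ⊢ (r, 110, AZ) ⊢ (q, 110, Z) ⊢ (r, 10, Z) ⊢ (p, 0, BZ) ⊢ (p, ε, AYZ)
All input consumed in state p with stack AYZ.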